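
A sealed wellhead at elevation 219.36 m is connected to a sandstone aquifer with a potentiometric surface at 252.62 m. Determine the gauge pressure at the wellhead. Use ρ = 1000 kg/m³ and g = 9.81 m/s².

Head above the cap: Δh = 252.62 − 219.36 = 33.26 m.
P = ρgΔh = 1000 × 9.81 × 33.26 = 326281 Pa ≈ 326 kPa.

P ≈ 326 kPa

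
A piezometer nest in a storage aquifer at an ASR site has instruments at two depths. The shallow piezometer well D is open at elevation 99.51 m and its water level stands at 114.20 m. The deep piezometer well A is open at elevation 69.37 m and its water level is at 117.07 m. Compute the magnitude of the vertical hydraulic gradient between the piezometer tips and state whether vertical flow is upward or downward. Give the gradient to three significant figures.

|i_v| ≈ 0.0952; vertical flow is upward

Total head at well D: h = 114.20 m (water level in the standpipe).
Total head at well A: h = 117.07 m.
Δh = h(well D) − h(well A) = 114.20 − 117.07 = -2.87 m.
Vertical separation Δz = 99.51 − 69.37 = 30.14 m.
|i_v| = |Δh| / Δz = 2.87 / 30.14 = 0.0952.
Head is higher in the deep piezometer, so vertical flow is upward (discharge condition).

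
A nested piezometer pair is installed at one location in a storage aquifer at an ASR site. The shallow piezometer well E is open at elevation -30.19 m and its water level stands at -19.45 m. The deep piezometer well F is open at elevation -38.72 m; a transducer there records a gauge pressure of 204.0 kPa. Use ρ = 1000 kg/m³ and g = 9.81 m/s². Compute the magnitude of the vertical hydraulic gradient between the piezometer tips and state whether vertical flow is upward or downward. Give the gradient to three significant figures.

|i_v| ≈ 0.179; vertical flow is upward

Total head at well E: h = -19.45 m (water level in the standpipe).
Pressure head at well F: ψ = P/(ρg) = 204.0×1000 / (1000 × 9.81) = 20.80 m.
Total head at well F: h = z + ψ = -38.72 + 20.80 = -17.92 m.
Δh = h(well E) − h(well F) = -19.45 − (-17.92) = -1.53 m.
Vertical separation Δz = -30.19 − (-38.72) = 8.53 m.
|i_v| = |Δh| / Δz = 1.53 / 8.53 = 0.179.
Head is higher in the deep piezometer, so vertical flow is upward (discharge condition).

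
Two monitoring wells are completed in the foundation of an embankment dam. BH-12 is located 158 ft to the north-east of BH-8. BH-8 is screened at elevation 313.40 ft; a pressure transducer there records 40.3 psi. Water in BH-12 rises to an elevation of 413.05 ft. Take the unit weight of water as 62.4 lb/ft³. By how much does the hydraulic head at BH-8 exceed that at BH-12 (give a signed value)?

Δh ≈ -6.65 ft

Pressure head at BH-8: ψ = 144·P/γ = 144 × 40.3 / 62.4 = 93.00 ft.
Total head at BH-8: h = z + ψ = 313.40 + 93.00 = 406.40 ft.
Total head at BH-12: h = 413.05 ft (water level in the piezometer is the total head).
Head difference: h(BH-8) − h(BH-12) = 406.40 − 413.05 = -6.65 ft.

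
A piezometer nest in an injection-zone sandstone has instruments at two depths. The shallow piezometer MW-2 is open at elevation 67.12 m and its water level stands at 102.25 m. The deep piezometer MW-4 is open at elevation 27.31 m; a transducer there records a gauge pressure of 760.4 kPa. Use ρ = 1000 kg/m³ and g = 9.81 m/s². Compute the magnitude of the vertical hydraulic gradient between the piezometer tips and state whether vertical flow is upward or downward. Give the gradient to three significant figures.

|i_v| ≈ 0.0646; vertical flow is upward

Total head at MW-2: h = 102.25 m (water level in the standpipe).
Pressure head at MW-4: ψ = P/(ρg) = 760.4×1000 / (1000 × 9.81) = 77.51 m.
Total head at MW-4: h = z + ψ = 27.31 + 77.51 = 104.82 m.
Δh = h(MW-2) − h(MW-4) = 102.25 − 104.82 = -2.57 m.
Vertical separation Δz = 67.12 − 27.31 = 39.81 m.
|i_v| = |Δh| / Δz = 2.57 / 39.81 = 0.0646.
Head is higher in the deep piezometer, so vertical flow is upward (discharge condition).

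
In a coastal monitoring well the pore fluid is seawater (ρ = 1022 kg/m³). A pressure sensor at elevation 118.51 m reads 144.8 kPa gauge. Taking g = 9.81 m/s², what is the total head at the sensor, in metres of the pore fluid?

ψ = P/(ρg) = 144.8×1000 / (1022 × 9.81) = 14.44 m.
h = z + ψ = 118.51 + 14.44 = 132.95 m.

h ≈ 132.95 m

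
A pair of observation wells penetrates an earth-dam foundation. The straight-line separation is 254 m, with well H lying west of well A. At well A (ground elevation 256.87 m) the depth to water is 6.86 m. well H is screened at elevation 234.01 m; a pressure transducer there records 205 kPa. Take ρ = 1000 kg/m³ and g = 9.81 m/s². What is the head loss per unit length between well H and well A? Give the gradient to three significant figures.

Total head at well A: h = 256.87 − 6.86 = 250.01 m.
Pressure head at well H: ψ = P/(ρg) = 205×1000 / (1000 × 9.81) = 20.90 m.
Total head at well H: h = z + ψ = 234.01 + 20.90 = 254.91 m.
Head difference: h(well A) − h(well H) = 250.01 − 254.91 = -4.90 m.
Hydraulic gradient: i = |Δh| / L = 4.90 / 254 = 0.0193.

i ≈ 0.0193 m/m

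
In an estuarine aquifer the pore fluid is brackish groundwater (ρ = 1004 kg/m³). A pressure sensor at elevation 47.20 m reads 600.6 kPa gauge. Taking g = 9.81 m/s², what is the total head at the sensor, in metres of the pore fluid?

h ≈ 108.18 m

ψ = P/(ρg) = 600.6×1000 / (1004 × 9.81) = 60.98 m.
h = z + ψ = 47.20 + 60.98 = 108.18 m.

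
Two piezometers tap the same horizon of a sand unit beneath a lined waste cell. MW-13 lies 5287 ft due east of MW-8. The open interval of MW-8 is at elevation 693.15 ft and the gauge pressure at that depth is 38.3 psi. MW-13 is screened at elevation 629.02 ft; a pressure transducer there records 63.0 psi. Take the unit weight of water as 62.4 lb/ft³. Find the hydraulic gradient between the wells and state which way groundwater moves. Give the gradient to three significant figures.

Pressure head at MW-8: ψ = 144·P/γ = 144 × 38.3 / 62.4 = 88.38 ft.
Total head at MW-8: h = z + ψ = 693.15 + 88.38 = 781.53 ft.
Pressure head at MW-13: ψ = 144·P/γ = 144 × 63.0 / 62.4 = 145.38 ft.
Total head at MW-13: h = z + ψ = 629.02 + 145.38 = 774.40 ft.
Head difference: h(MW-8) − h(MW-13) = 781.53 − 774.40 = 7.13 ft.
Hydraulic gradient: i = |Δh| / L = 7.13 / 5287 = 0.00135.
Flow is from higher to lower head: from MW-8 toward MW-13, i.e. toward the east.

i ≈ 0.00135; groundwater flows toward the east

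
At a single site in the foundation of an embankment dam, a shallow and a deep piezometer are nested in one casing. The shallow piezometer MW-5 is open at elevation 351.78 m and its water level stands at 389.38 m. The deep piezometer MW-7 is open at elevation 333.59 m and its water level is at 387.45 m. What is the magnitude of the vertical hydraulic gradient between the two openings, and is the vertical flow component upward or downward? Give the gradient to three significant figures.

|i_v| ≈ 0.106; vertical flow is downward

Total head at MW-5: h = 389.38 m (water level in the standpipe).
Total head at MW-7: h = 387.45 m.
Δh = h(MW-5) − h(MW-7) = 389.38 − 387.45 = 1.93 m.
Vertical separation Δz = 351.78 − 333.59 = 18.19 m.
|i_v| = |Δh| / Δz = 1.93 / 18.19 = 0.106.
Head is higher in the shallow piezometer, so vertical flow is downward (recharge condition).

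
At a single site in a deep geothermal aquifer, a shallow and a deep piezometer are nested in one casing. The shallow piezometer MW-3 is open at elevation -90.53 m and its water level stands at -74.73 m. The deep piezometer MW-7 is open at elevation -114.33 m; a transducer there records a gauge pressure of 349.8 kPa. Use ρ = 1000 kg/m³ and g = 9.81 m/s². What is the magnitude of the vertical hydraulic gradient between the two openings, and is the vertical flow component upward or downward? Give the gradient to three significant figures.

Total head at MW-3: h = -74.73 m (water level in the standpipe).
Pressure head at MW-7: ψ = P/(ρg) = 349.8×1000 / (1000 × 9.81) = 35.66 m.
Total head at MW-7: h = z + ψ = -114.33 + 35.66 = -78.67 m.
Δh = h(MW-3) − h(MW-7) = -74.73 − (-78.67) = 3.94 m.
Vertical separation Δz = -90.53 − (-114.33) = 23.80 m.
|i_v| = |Δh| / Δz = 3.94 / 23.80 = 0.166.
Head is higher in the shallow piezometer, so vertical flow is downward (recharge condition).

|i_v| ≈ 0.166; vertical flow is downward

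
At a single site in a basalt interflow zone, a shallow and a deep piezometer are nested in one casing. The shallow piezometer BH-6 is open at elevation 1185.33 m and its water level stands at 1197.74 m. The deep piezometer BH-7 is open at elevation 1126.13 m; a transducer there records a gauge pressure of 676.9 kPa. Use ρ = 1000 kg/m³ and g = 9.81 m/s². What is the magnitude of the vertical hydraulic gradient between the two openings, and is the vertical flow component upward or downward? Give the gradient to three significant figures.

Total head at BH-6: h = 1197.74 m (water level in the standpipe).
Pressure head at BH-7: ψ = P/(ρg) = 676.9×1000 / (1000 × 9.81) = 69.00 m.
Total head at BH-7: h = z + ψ = 1126.13 + 69.00 = 1195.13 m.
Δh = h(BH-6) − h(BH-7) = 1197.74 − 1195.13 = 2.61 m.
Vertical separation Δz = 1185.33 − 1126.13 = 59.20 m.
|i_v| = |Δh| / Δz = 2.61 / 59.20 = 0.0441.
Head is higher in the shallow piezometer, so vertical flow is downward (recharge condition).

|i_v| ≈ 0.0441; vertical flow is downward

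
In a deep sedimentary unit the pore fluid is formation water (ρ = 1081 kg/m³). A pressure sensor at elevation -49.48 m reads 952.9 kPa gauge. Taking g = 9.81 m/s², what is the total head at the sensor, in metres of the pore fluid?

h ≈ 40.38 m

ψ = P/(ρg) = 952.9×1000 / (1081 × 9.81) = 89.86 m.
h = z + ψ = -49.48 + 89.86 = 40.38 m.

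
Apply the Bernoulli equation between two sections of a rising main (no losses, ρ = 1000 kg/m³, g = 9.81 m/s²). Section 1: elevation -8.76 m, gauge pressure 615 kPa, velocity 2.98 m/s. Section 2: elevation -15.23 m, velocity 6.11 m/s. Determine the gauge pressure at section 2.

P₂ ≈ 664 kPa

Pressure head at 1: ψ₁ = P₁/(ρg) = 615×1000 / (1000 × 9.81) = 62.69 m.
Velocity heads: v₁²/2g = 2.98²/19.62 = 0.453 m; v₂²/2g = 6.11²/19.62 = 1.903 m.
Total head H = z₁ + ψ₁ + v₁²/2g = -8.76 + 62.69 + 0.453 = 54.38 m.
ψ₂ = H − z₂ − v₂²/2g = 54.38 − (-15.23) − 1.903 = 67.71 m.
P₂ = ρgψ₂ = 1000 × 9.81 × 67.71 ≈ 664 kPa.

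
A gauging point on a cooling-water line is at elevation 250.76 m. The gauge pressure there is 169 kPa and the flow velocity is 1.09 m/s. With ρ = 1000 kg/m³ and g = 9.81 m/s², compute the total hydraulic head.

h ≈ 268.05 m

Pressure head ψ = P/(ρg) = 169×1000 / (1000 × 9.81) = 17.23 m.
Velocity head = v²/(2g) = 1.09² / (2 × 9.81) = 0.061 m.
h = z + ψ + v²/(2g) = 250.76 + 17.23 + 0.061 = 268.05 m.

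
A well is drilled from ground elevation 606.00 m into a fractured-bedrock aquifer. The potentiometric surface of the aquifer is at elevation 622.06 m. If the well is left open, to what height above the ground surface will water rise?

Water rises to the potentiometric surface, so the rise above ground = 622.06 − 606.00 = 16.06 m.

≈ 16.06 m above ground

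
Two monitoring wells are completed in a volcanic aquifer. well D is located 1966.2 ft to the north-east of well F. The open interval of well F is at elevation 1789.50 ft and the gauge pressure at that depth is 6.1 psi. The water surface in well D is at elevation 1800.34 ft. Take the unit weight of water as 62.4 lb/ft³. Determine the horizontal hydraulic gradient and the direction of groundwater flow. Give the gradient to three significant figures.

i ≈ 0.00165; groundwater flows toward the north-east

Pressure head at well F: ψ = 144·P/γ = 144 × 6.1 / 62.4 = 14.08 ft.
Total head at well F: h = z + ψ = 1789.50 + 14.08 = 1803.58 ft.
Total head at well D: h = 1800.34 ft (water level in the piezometer is the total head).
Head difference: h(well F) − h(well D) = 1803.58 − 1800.34 = 3.24 ft.
Hydraulic gradient: i = |Δh| / L = 3.24 / 1966.2 = 0.00165.
Flow is from higher to lower head: from well F toward well D, i.e. toward the north-east.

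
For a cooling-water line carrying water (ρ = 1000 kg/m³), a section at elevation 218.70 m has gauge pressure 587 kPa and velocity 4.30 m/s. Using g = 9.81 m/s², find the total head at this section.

h ≈ 279.48 m

Pressure head ψ = P/(ρg) = 587×1000 / (1000 × 9.81) = 59.84 m.
Velocity head = v²/(2g) = 4.30² / (2 × 9.81) = 0.942 m.
h = z + ψ + v²/(2g) = 218.70 + 59.84 + 0.942 = 279.48 m.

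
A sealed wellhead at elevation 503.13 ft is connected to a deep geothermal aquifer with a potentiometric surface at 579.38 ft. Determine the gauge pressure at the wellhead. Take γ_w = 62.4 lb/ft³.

Head above the cap: Δh = 579.38 − 503.13 = 76.25 ft.
P = γΔh/144 = 62.4 × 76.25 / 144 = 33.0 psi.

P ≈ 33.0 psi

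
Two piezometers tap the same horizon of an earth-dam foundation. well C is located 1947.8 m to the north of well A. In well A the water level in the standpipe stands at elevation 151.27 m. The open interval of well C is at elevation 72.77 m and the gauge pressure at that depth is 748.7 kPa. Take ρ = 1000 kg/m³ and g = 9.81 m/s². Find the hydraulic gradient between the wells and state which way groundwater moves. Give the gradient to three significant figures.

Total head at well A: h = 151.27 m (water level in the piezometer is the total head).
Pressure head at well C: ψ = P/(ρg) = 748.7×1000 / (1000 × 9.81) = 76.32 m.
Total head at well C: h = z + ψ = 72.77 + 76.32 = 149.09 m.
Head difference: h(well A) − h(well C) = 151.27 − 149.09 = 2.18 m.
Hydraulic gradient: i = |Δh| / L = 2.18 / 1947.8 = 0.00112.
Flow is from higher to lower head: from well A toward well C, i.e. toward the north.

i ≈ 0.00112; groundwater flows toward the north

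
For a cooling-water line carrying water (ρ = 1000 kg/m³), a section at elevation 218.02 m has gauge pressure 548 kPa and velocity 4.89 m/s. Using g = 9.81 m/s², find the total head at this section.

h ≈ 275.10 m

Pressure head ψ = P/(ρg) = 548×1000 / (1000 × 9.81) = 55.86 m.
Velocity head = v²/(2g) = 4.89² / (2 × 9.81) = 1.219 m.
h = z + ψ + v²/(2g) = 218.02 + 55.86 + 1.219 = 275.10 m.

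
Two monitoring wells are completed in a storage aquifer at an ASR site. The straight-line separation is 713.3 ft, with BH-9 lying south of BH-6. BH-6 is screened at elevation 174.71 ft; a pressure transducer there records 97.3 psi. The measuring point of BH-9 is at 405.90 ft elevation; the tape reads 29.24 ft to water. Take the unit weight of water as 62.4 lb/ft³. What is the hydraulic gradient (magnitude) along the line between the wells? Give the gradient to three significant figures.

Pressure head at BH-6: ψ = 144·P/γ = 144 × 97.3 / 62.4 = 224.54 ft.
Total head at BH-6: h = z + ψ = 174.71 + 224.54 = 399.25 ft.
Total head at BH-9: h = 405.90 − 29.24 = 376.66 ft.
Head difference: h(BH-6) − h(BH-9) = 399.25 − 376.66 = 22.59 ft.
Hydraulic gradient: i = |Δh| / L = 22.59 / 713.3 = 0.0317.

i ≈ 0.0317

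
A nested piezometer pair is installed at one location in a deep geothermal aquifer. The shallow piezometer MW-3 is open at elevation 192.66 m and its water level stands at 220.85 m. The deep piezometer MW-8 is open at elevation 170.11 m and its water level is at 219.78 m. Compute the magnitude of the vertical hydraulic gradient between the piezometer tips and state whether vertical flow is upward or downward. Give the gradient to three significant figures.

|i_v| ≈ 0.0475; vertical flow is downward

Total head at MW-3: h = 220.85 m (water level in the standpipe).
Total head at MW-8: h = 219.78 m.
Δh = h(MW-3) − h(MW-8) = 220.85 − 219.78 = 1.07 m.
Vertical separation Δz = 192.66 − 170.11 = 22.55 m.
|i_v| = |Δh| / Δz = 1.07 / 22.55 = 0.0475.
Head is higher in the shallow piezometer, so vertical flow is downward (recharge condition).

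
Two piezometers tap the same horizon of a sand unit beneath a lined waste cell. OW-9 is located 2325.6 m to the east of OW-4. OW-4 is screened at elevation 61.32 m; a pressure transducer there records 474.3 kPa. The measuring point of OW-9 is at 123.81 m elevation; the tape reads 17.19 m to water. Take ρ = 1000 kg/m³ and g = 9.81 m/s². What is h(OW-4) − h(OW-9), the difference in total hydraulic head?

Pressure head at OW-4: ψ = P/(ρg) = 474.3×1000 / (1000 × 9.81) = 48.35 m.
Total head at OW-4: h = z + ψ = 61.32 + 48.35 = 109.67 m.
Total head at OW-9: h = 123.81 − 17.19 = 106.62 m.
Head difference: h(OW-4) − h(OW-9) = 109.67 − 106.62 = 3.05 m.

Δh ≈ 3.05 m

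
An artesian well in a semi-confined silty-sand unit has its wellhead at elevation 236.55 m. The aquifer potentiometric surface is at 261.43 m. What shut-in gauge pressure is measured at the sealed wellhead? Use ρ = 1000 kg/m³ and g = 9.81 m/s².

P ≈ 244 kPa

Head above the cap: Δh = 261.43 − 236.55 = 24.88 m.
P = ρgΔh = 1000 × 9.81 × 24.88 = 244073 Pa ≈ 244 kPa.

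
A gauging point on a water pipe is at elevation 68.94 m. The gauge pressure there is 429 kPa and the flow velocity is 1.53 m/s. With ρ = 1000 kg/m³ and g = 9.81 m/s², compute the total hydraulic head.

h ≈ 112.79 m

Pressure head ψ = P/(ρg) = 429×1000 / (1000 × 9.81) = 43.73 m.
Velocity head = v²/(2g) = 1.53² / (2 × 9.81) = 0.119 m.
h = z + ψ + v²/(2g) = 68.94 + 43.73 + 0.119 = 112.79 m.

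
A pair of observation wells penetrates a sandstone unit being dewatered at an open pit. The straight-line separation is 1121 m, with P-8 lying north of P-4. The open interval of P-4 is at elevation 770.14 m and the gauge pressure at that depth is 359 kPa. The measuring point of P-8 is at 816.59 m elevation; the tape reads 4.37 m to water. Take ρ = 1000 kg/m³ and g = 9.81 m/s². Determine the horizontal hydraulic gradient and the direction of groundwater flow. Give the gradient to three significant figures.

i ≈ 0.00489; groundwater flows toward the south

Pressure head at P-4: ψ = P/(ρg) = 359×1000 / (1000 × 9.81) = 36.60 m.
Total head at P-4: h = z + ψ = 770.14 + 36.60 = 806.74 m.
Total head at P-8: h = 816.59 − 4.37 = 812.22 m.
Head difference: h(P-4) − h(P-8) = 806.74 − 812.22 = -5.48 m.
Hydraulic gradient: i = |Δh| / L = 5.48 / 1121 = 0.00489.
Flow is from higher to lower head: from P-8 toward P-4, i.e. toward the south.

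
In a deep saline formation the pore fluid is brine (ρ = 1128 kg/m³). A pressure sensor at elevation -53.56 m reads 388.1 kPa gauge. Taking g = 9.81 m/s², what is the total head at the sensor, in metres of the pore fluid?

h ≈ -18.49 m

ψ = P/(ρg) = 388.1×1000 / (1128 × 9.81) = 35.07 m.
h = z + ψ = -53.56 + 35.07 = -18.49 m.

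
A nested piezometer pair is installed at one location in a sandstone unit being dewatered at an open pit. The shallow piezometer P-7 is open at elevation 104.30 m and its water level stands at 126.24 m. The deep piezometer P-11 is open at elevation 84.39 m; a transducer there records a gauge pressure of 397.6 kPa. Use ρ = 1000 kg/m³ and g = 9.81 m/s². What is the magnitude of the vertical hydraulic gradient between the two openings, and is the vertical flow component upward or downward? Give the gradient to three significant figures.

Total head at P-7: h = 126.24 m (water level in the standpipe).
Pressure head at P-11: ψ = P/(ρg) = 397.6×1000 / (1000 × 9.81) = 40.53 m.
Total head at P-11: h = z + ψ = 84.39 + 40.53 = 124.92 m.
Δh = h(P-7) − h(P-11) = 126.24 − 124.92 = 1.32 m.
Vertical separation Δz = 104.30 − 84.39 = 19.91 m.
|i_v| = |Δh| / Δz = 1.32 / 19.91 = 0.0663.
Head is higher in the shallow piezometer, so vertical flow is downward (recharge condition).

|i_v| ≈ 0.0663; vertical flow is downward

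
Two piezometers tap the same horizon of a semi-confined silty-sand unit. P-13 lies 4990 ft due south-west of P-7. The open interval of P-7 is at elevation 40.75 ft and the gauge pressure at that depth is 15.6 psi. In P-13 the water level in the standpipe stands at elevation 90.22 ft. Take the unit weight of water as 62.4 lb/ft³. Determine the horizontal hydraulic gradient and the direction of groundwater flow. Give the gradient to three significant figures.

Pressure head at P-7: ψ = 144·P/γ = 144 × 15.6 / 62.4 = 36.00 ft.
Total head at P-7: h = z + ψ = 40.75 + 36.00 = 76.75 ft.
Total head at P-13: h = 90.22 ft (water level in the piezometer is the total head).
Head difference: h(P-7) − h(P-13) = 76.75 − 90.22 = -13.47 ft.
Hydraulic gradient: i = |Δh| / L = 13.47 / 4990 = 0.00270.
Flow is from higher to lower head: from P-13 toward P-7, i.e. toward the north-east.

i ≈ 0.00270; groundwater flows toward the north-east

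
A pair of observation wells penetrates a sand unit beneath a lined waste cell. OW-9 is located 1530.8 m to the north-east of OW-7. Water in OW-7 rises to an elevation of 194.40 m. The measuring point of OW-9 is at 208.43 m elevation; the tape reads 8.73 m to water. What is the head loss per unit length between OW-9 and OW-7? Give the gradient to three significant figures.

i ≈ 0.00346 m/m

Total head at OW-7: h = 194.40 m (water level in the piezometer is the total head).
Total head at OW-9: h = 208.43 − 8.73 = 199.70 m.
Head difference: h(OW-7) − h(OW-9) = 194.40 − 199.70 = -5.30 m.
Hydraulic gradient: i = |Δh| / L = 5.30 / 1530.8 = 0.00346.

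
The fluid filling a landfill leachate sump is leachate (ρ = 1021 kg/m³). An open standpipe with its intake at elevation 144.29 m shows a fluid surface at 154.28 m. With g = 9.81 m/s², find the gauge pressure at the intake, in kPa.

Pressure head ψ = h − z = 154.28 − 144.29 = 9.99 m.
P = ρgψ = 1021 × 9.81 × 9.99 = 100060 Pa ≈ 100 kPa.

P ≈ 100 kPa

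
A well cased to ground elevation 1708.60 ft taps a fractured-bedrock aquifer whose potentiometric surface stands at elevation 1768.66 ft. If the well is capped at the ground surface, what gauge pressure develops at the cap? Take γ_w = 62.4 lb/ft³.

P ≈ 26.0 psi

Head above the cap: Δh = 1768.66 − 1708.60 = 60.06 ft.
P = γΔh/144 = 62.4 × 60.06 / 144 = 26.0 psi.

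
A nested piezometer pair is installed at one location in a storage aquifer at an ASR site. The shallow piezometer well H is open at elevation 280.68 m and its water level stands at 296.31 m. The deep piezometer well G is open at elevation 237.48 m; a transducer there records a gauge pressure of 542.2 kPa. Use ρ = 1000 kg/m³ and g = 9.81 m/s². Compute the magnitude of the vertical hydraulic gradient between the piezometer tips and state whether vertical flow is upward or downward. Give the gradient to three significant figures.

Total head at well H: h = 296.31 m (water level in the standpipe).
Pressure head at well G: ψ = P/(ρg) = 542.2×1000 / (1000 × 9.81) = 55.27 m.
Total head at well G: h = z + ψ = 237.48 + 55.27 = 292.75 m.
Δh = h(well H) − h(well G) = 296.31 − 292.75 = 3.56 m.
Vertical separation Δz = 280.68 − 237.48 = 43.20 m.
|i_v| = |Δh| / Δz = 3.56 / 43.20 = 0.0824.
Head is higher in the shallow piezometer, so vertical flow is downward (recharge condition).

|i_v| ≈ 0.0824; vertical flow is downward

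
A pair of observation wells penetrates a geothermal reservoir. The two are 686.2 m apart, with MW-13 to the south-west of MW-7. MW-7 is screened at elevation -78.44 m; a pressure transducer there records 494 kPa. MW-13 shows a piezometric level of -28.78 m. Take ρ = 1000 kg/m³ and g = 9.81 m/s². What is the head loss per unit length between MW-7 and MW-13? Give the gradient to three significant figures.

i ≈ 0.00102 m/m

Pressure head at MW-7: ψ = P/(ρg) = 494×1000 / (1000 × 9.81) = 50.36 m.
Total head at MW-7: h = z + ψ = -78.44 + 50.36 = -28.08 m.
Total head at MW-13: h = -28.78 m (water level in the piezometer is the total head).
Head difference: h(MW-7) − h(MW-13) = -28.08 − (-28.78) = 0.70 m.
Hydraulic gradient: i = |Δh| / L = 0.70 / 686.2 = 0.00102.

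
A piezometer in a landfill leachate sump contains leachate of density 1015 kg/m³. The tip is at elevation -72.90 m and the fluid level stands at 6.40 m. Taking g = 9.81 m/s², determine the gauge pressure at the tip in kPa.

P ≈ 790 kPa

Pressure head ψ = h − z = 6.40 − (-72.90) = 79.30 m.
P = ρgψ = 1015 × 9.81 × 79.30 = 789602 Pa ≈ 790 kPa.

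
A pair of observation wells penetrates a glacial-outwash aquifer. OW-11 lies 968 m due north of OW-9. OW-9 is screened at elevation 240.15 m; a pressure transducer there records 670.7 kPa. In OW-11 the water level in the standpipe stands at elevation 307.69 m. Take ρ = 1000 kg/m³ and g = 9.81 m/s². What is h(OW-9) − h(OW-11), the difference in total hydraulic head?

Δh ≈ 0.83 m

Pressure head at OW-9: ψ = P/(ρg) = 670.7×1000 / (1000 × 9.81) = 68.37 m.
Total head at OW-9: h = z + ψ = 240.15 + 68.37 = 308.52 m.
Total head at OW-11: h = 307.69 m (water level in the piezometer is the total head).
Head difference: h(OW-9) − h(OW-11) = 308.52 − 307.69 = 0.83 m.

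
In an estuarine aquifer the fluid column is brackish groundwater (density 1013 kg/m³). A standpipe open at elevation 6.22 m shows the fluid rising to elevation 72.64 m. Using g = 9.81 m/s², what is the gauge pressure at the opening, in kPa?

Pressure head ψ = h − z = 72.64 − 6.22 = 66.42 m.
P = ρgψ = 1013 × 9.81 × 66.42 = 660051 Pa ≈ 660 kPa.

P ≈ 660 kPa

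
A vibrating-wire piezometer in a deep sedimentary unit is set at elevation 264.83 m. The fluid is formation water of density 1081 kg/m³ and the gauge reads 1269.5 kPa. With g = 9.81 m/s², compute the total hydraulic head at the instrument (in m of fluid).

ψ = P/(ρg) = 1269.5×1000 / (1081 × 9.81) = 119.71 m.
h = z + ψ = 264.83 + 119.71 = 384.54 m.

h ≈ 384.54 m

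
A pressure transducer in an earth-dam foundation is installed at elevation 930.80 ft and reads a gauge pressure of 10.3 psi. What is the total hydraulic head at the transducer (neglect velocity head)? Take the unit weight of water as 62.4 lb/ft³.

h ≈ 954.57 ft

ψ = 144·P/γ = 144 × 10.3 / 62.4 = 23.77 ft.
h = z + ψ = 930.80 + 23.77 = 954.57 ft.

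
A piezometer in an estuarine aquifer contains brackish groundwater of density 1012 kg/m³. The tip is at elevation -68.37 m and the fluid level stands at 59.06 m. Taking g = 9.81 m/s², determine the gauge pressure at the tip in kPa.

P ≈ 1270 kPa

Pressure head ψ = h − z = 59.06 − (-68.37) = 127.43 m.
P = ρgψ = 1012 × 9.81 × 127.43 = 1265089 Pa ≈ 1270 kPa.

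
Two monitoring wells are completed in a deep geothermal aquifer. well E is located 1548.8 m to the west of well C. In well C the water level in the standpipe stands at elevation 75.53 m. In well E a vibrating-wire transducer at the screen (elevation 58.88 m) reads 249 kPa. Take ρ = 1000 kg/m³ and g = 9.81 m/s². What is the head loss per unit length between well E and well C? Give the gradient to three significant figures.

i ≈ 0.00564 m/m

Total head at well C: h = 75.53 m (water level in the piezometer is the total head).
Pressure head at well E: ψ = P/(ρg) = 249×1000 / (1000 × 9.81) = 25.38 m.
Total head at well E: h = z + ψ = 58.88 + 25.38 = 84.26 m.
Head difference: h(well C) − h(well E) = 75.53 − 84.26 = -8.73 m.
Hydraulic gradient: i = |Δh| / L = 8.73 / 1548.8 = 0.00564.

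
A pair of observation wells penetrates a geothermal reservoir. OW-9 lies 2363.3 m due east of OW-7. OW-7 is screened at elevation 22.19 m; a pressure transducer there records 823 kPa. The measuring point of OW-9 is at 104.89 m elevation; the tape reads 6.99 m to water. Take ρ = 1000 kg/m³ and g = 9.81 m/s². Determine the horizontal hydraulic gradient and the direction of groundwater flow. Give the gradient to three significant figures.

i ≈ 0.00346; groundwater flows toward the east

Pressure head at OW-7: ψ = P/(ρg) = 823×1000 / (1000 × 9.81) = 83.89 m.
Total head at OW-7: h = z + ψ = 22.19 + 83.89 = 106.08 m.
Total head at OW-9: h = 104.89 − 6.99 = 97.90 m.
Head difference: h(OW-7) − h(OW-9) = 106.08 − 97.90 = 8.18 m.
Hydraulic gradient: i = |Δh| / L = 8.18 / 2363.3 = 0.00346.
Flow is from higher to lower head: from OW-7 toward OW-9, i.e. toward the east.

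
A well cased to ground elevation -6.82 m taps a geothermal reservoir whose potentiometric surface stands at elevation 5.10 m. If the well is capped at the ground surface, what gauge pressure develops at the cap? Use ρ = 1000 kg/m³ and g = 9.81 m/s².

P ≈ 117 kPa

Head above the cap: Δh = 5.10 − (-6.82) = 11.92 m.
P = ρgΔh = 1000 × 9.81 × 11.92 = 116935 Pa ≈ 117 kPa.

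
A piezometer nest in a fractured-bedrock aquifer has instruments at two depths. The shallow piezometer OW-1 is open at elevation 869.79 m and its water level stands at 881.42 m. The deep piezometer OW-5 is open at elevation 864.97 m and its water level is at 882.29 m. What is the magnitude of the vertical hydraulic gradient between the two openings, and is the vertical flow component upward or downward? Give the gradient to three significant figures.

|i_v| ≈ 0.180; vertical flow is upward

Total head at OW-1: h = 881.42 m (water level in the standpipe).
Total head at OW-5: h = 882.29 m.
Δh = h(OW-1) − h(OW-5) = 881.42 − 882.29 = -0.87 m.
Vertical separation Δz = 869.79 − 864.97 = 4.82 m.
|i_v| = |Δh| / Δz = 0.87 / 4.82 = 0.180.
Head is higher in the deep piezometer, so vertical flow is upward (discharge condition).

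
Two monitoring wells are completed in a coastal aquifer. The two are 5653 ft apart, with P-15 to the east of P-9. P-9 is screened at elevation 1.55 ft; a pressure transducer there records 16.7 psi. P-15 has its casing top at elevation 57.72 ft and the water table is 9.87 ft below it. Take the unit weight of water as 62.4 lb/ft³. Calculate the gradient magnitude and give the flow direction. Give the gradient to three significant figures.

i ≈ 0.00137; groundwater flows toward the west

Pressure head at P-9: ψ = 144·P/γ = 144 × 16.7 / 62.4 = 38.54 ft.
Total head at P-9: h = z + ψ = 1.55 + 38.54 = 40.09 ft.
Total head at P-15: h = 57.72 − 9.87 = 47.85 ft.
Head difference: h(P-9) − h(P-15) = 40.09 − 47.85 = -7.76 ft.
Hydraulic gradient: i = |Δh| / L = 7.76 / 5653 = 0.00137.
Flow is from higher to lower head: from P-15 toward P-9, i.e. toward the west.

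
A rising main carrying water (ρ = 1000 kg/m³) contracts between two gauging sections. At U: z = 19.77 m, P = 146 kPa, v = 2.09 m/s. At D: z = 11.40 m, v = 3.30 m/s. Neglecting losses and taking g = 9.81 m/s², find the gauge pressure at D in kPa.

Pressure head at U: ψ₁ = P₁/(ρg) = 146×1000 / (1000 × 9.81) = 14.88 m.
Velocity heads: v₁²/2g = 2.09²/19.62 = 0.223 m; v₂²/2g = 3.30²/19.62 = 0.555 m.
Total head H = z₁ + ψ₁ + v₁²/2g = 19.77 + 14.88 + 0.223 = 34.87 m.
ψ₂ = H − z₂ − v₂²/2g = 34.87 − 11.40 − 0.555 = 22.91 m.
P₂ = ρgψ₂ = 1000 × 9.81 × 22.91 ≈ 225 kPa.

P₂ ≈ 225 kPa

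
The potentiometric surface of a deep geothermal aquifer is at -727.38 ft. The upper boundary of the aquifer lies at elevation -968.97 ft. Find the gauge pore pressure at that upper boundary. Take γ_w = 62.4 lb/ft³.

P ≈ 105 psi

Pressure head at the aquifer top: ψ = h − z = -727.38 − (-968.97) = 241.59 ft.
P = γψ/144 = 62.4 × 241.59 / 144 = 105 psi.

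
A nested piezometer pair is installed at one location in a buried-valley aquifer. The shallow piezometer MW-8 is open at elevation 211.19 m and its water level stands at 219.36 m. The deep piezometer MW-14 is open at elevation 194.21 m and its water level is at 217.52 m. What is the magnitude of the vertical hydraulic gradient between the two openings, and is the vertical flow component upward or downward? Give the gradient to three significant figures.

Total head at MW-8: h = 219.36 m (water level in the standpipe).
Total head at MW-14: h = 217.52 m.
Δh = h(MW-8) − h(MW-14) = 219.36 − 217.52 = 1.84 m.
Vertical separation Δz = 211.19 − 194.21 = 16.98 m.
|i_v| = |Δh| / Δz = 1.84 / 16.98 = 0.108.
Head is higher in the shallow piezometer, so vertical flow is downward (recharge condition).

|i_v| ≈ 0.108; vertical flow is downward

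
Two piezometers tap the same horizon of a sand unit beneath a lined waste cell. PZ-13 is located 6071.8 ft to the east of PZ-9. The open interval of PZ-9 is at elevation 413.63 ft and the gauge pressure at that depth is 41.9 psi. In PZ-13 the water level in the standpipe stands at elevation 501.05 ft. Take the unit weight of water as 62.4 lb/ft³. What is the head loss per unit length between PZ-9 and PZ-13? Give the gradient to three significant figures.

i ≈ 0.00153 ft/ft

Pressure head at PZ-9: ψ = 144·P/γ = 144 × 41.9 / 62.4 = 96.69 ft.
Total head at PZ-9: h = z + ψ = 413.63 + 96.69 = 510.32 ft.
Total head at PZ-13: h = 501.05 ft (water level in the piezometer is the total head).
Head difference: h(PZ-9) − h(PZ-13) = 510.32 − 501.05 = 9.27 ft.
Hydraulic gradient: i = |Δh| / L = 9.27 / 6071.8 = 0.00153.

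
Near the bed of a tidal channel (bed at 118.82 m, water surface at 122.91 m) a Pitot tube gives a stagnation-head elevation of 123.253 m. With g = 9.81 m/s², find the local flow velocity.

Near the bed, under hydrostatic conditions, the piezometric head (z + ψ) equals the free-surface elevation, 122.91 m.
Velocity head = total − piezometric = 123.253 − 122.91 = 0.343 m.
v = √(2g·h_v) = √(2 × 9.81 × 0.343) = 2.59 m/s.

v ≈ 2.59 m/s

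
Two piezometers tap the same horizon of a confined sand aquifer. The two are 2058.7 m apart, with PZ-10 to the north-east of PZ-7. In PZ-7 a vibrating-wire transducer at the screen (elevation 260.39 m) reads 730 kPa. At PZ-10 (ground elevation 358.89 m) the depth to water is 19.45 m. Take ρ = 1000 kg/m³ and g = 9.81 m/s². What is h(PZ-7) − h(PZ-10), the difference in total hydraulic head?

Δh ≈ -4.64 m

Pressure head at PZ-7: ψ = P/(ρg) = 730×1000 / (1000 × 9.81) = 74.41 m.
Total head at PZ-7: h = z + ψ = 260.39 + 74.41 = 334.80 m.
Total head at PZ-10: h = 358.89 − 19.45 = 339.44 m.
Head difference: h(PZ-7) − h(PZ-10) = 334.80 − 339.44 = -4.64 m.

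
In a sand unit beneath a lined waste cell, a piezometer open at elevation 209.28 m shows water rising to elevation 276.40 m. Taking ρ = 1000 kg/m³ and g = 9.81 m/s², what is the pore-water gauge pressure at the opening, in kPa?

Pressure head ψ = h − z = 276.40 − 209.28 = 67.12 m.
P = ρgψ = 1000 × 9.81 × 67.12 = 658447 Pa ≈ 658 kPa.

P ≈ 658 kPa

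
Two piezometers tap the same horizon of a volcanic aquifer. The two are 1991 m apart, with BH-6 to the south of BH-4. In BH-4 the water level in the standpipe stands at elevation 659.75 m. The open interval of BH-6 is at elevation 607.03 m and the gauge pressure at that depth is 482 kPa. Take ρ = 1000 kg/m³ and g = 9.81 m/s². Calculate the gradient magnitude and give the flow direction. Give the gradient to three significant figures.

i ≈ 0.00180; groundwater flows toward the south

Total head at BH-4: h = 659.75 m (water level in the piezometer is the total head).
Pressure head at BH-6: ψ = P/(ρg) = 482×1000 / (1000 × 9.81) = 49.13 m.
Total head at BH-6: h = z + ψ = 607.03 + 49.13 = 656.16 m.
Head difference: h(BH-4) − h(BH-6) = 659.75 − 656.16 = 3.59 m.
Hydraulic gradient: i = |Δh| / L = 3.59 / 1991 = 0.00180.
Flow is from higher to lower head: from BH-4 toward BH-6, i.e. toward the south.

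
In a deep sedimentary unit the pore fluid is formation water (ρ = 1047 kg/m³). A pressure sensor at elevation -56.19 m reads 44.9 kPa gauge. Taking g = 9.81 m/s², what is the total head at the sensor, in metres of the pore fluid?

ψ = P/(ρg) = 44.9×1000 / (1047 × 9.81) = 4.37 m.
h = z + ψ = -56.19 + 4.37 = -51.82 m.

h ≈ -51.82 m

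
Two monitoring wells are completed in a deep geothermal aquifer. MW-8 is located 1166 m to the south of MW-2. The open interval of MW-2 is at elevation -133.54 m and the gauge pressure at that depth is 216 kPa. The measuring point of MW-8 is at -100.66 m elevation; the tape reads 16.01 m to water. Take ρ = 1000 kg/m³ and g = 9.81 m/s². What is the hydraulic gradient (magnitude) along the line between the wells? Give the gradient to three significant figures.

i ≈ 0.00442

Pressure head at MW-2: ψ = P/(ρg) = 216×1000 / (1000 × 9.81) = 22.02 m.
Total head at MW-2: h = z + ψ = -133.54 + 22.02 = -111.52 m.
Total head at MW-8: h = -100.66 − 16.01 = -116.67 m.
Head difference: h(MW-2) − h(MW-8) = -111.52 − (-116.67) = 5.15 m.
Hydraulic gradient: i = |Δh| / L = 5.15 / 1166 = 0.00442.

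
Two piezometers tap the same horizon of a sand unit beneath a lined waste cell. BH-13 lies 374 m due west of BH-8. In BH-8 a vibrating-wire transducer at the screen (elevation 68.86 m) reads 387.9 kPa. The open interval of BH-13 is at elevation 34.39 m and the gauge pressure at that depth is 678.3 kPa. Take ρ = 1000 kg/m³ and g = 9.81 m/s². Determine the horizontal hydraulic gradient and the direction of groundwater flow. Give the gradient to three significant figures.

Pressure head at BH-8: ψ = P/(ρg) = 387.9×1000 / (1000 × 9.81) = 39.54 m.
Total head at BH-8: h = z + ψ = 68.86 + 39.54 = 108.40 m.
Pressure head at BH-13: ψ = P/(ρg) = 678.3×1000 / (1000 × 9.81) = 69.14 m.
Total head at BH-13: h = z + ψ = 34.39 + 69.14 = 103.53 m.
Head difference: h(BH-8) − h(BH-13) = 108.40 − 103.53 = 4.87 m.
Hydraulic gradient: i = |Δh| / L = 4.87 / 374 = 0.0130.
Flow is from higher to lower head: from BH-8 toward BH-13, i.e. toward the west.

i ≈ 0.0130; groundwater flows toward the west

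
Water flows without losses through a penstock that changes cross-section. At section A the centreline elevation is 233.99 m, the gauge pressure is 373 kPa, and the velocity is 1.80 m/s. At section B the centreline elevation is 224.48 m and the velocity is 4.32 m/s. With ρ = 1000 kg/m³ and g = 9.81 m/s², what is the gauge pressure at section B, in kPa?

Pressure head at A: ψ₁ = P₁/(ρg) = 373×1000 / (1000 × 9.81) = 38.02 m.
Velocity heads: v₁²/2g = 1.80²/19.62 = 0.165 m; v₂²/2g = 4.32²/19.62 = 0.951 m.
Total head H = z₁ + ψ₁ + v₁²/2g = 233.99 + 38.02 + 0.165 = 272.18 m.
ψ₂ = H − z₂ − v₂²/2g = 272.18 − 224.48 − 0.951 = 46.75 m.
P₂ = ρgψ₂ = 1000 × 9.81 × 46.75 ≈ 459 kPa.

P₂ ≈ 459 kPa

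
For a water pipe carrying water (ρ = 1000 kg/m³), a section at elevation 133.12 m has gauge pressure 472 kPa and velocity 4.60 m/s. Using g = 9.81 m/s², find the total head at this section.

h ≈ 182.31 m

Pressure head ψ = P/(ρg) = 472×1000 / (1000 × 9.81) = 48.11 m.
Velocity head = v²/(2g) = 4.60² / (2 × 9.81) = 1.078 m.
h = z + ψ + v²/(2g) = 133.12 + 48.11 + 1.078 = 182.31 m.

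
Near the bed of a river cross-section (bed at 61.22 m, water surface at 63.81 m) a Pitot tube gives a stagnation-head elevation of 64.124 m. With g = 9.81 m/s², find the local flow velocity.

v ≈ 2.48 m/s

Near the bed, under hydrostatic conditions, the piezometric head (z + ψ) equals the free-surface elevation, 63.81 m.
Velocity head = total − piezometric = 64.124 − 63.81 = 0.314 m.
v = √(2g·h_v) = √(2 × 9.81 × 0.314) = 2.48 m/s.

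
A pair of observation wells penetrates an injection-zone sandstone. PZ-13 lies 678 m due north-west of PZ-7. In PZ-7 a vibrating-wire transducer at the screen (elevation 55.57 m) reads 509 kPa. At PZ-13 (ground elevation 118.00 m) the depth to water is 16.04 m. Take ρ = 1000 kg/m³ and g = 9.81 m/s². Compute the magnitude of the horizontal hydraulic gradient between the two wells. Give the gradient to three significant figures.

Pressure head at PZ-7: ψ = P/(ρg) = 509×1000 / (1000 × 9.81) = 51.89 m.
Total head at PZ-7: h = z + ψ = 55.57 + 51.89 = 107.46 m.
Total head at PZ-13: h = 118.00 − 16.04 = 101.96 m.
Head difference: h(PZ-7) − h(PZ-13) = 107.46 − 101.96 = 5.50 m.
Hydraulic gradient: i = |Δh| / L = 5.50 / 678 = 0.00811.

i ≈ 0.00811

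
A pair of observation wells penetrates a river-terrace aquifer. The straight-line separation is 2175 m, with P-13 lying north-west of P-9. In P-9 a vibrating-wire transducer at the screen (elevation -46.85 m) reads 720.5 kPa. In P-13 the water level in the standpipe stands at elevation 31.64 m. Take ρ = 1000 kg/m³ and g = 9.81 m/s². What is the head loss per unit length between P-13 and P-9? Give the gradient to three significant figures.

Pressure head at P-9: ψ = P/(ρg) = 720.5×1000 / (1000 × 9.81) = 73.45 m.
Total head at P-9: h = z + ψ = -46.85 + 73.45 = 26.60 m.
Total head at P-13: h = 31.64 m (water level in the piezometer is the total head).
Head difference: h(P-9) − h(P-13) = 26.60 − 31.64 = -5.04 m.
Hydraulic gradient: i = |Δh| / L = 5.04 / 2175 = 0.00232.

i ≈ 0.00232 m/m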